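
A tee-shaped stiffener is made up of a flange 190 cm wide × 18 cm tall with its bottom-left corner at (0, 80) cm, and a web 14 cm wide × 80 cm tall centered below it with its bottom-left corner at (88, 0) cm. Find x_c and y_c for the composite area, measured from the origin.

x_c = 95.00 cm, y_c = 76.91 cm

web: A = 14 × 80 = 1120.00, centroid at (95.00, 40.00).
flange: A = 190 × 18 = 3420.00, centroid at (95.00, 89.00).
ΣA = 4540.00 cm²
ΣAx_c = (1120.00)(95.00) + (3420.00)(95.00) = 431300.00 cm³
ΣAy_c = (1120.00)(40.00) + (3420.00)(89.00) = 349180.00 cm³
x_c = 431300.00 / 4540.00 = 95.00 cm
y_c = 349180.00 / 4540.00 = 76.91 cm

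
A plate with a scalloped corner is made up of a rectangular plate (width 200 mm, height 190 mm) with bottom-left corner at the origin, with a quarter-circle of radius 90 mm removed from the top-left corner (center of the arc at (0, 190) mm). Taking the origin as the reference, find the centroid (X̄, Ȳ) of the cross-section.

Part | A | x̄ᵢ | ȳᵢ | A·x̄ᵢ | A·ȳᵢ
plate | 38000.00 | 100.00 | 95.00 | 3800000.00 | 3610000.00
removed quarter-circle | -6361.73 | 38.20 | 151.80 | -243000.00 | -965727.77
Σ | 31638.27 |  |  | 3557000.00 | 2644272.23
X̄ = 3557000.00 / 31638.27 = 112.43 mm
Ȳ = 2644272.23 / 31638.27 = 83.58 mm

X̄ = 112.43 mm, Ȳ = 83.58 mm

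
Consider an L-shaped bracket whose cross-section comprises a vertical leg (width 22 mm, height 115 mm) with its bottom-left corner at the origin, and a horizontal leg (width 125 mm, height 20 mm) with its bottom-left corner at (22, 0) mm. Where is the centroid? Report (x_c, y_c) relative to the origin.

x_c = 47.53 mm, y_c = 33.89 mm

Part | A | x̄ᵢ | ȳᵢ | A·x̄ᵢ | A·ȳᵢ
vertical leg | 2530.00 | 11.00 | 57.50 | 27830.00 | 145475.00
horizontal leg | 2500.00 | 84.50 | 10.00 | 211250.00 | 25000.00
Σ | 5030.00 |  |  | 239080.00 | 170475.00
x_c = 239080.00 / 5030.00 = 47.53 mm
y_c = 170475.00 / 5030.00 = 33.89 mm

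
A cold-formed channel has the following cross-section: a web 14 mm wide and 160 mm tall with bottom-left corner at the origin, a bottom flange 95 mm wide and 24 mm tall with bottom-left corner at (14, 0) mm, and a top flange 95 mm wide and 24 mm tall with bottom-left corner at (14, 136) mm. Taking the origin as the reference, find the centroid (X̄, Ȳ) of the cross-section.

X̄ = 43.55 mm, Ȳ = 80.00 mm

Part | A | x̄ᵢ | ȳᵢ | A·x̄ᵢ | A·ȳᵢ
web | 2240.00 | 7.00 | 80.00 | 15680.00 | 179200.00
bottom flange | 2280.00 | 61.50 | 12.00 | 140220.00 | 27360.00
top flange | 2280.00 | 61.50 | 148.00 | 140220.00 | 337440.00
Σ | 6800.00 |  |  | 296120.00 | 544000.00
X̄ = 296120.00 / 6800.00 = 43.55 mm
Ȳ = 544000.00 / 6800.00 = 80.00 mm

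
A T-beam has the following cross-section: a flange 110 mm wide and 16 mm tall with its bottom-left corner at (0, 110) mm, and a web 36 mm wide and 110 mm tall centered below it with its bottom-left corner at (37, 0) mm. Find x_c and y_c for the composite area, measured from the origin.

Part | A | x̄ᵢ | ȳᵢ | A·x̄ᵢ | A·ȳᵢ
web | 3960.00 | 55.00 | 55.00 | 217800.00 | 217800.00
flange | 1760.00 | 55.00 | 118.00 | 96800.00 | 207680.00
Σ | 5720.00 |  |  | 314600.00 | 425480.00
x_c = 314600.00 / 5720.00 = 55.00 mm
y_c = 425480.00 / 5720.00 = 74.38 mm

x_c = 55.00 mm, y_c = 74.38 mm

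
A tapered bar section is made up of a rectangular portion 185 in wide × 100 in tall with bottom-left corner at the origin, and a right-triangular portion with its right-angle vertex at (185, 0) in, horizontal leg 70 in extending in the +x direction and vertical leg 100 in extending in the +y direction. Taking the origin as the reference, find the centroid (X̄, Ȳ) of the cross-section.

rectangular portion: A = 185 × 100 = 18500.00, centroid at (92.50, 50.00).
triangular portion: A = ½·70·100 = 3500.00, centroid at (208.33, 33.33).
ΣA = 22000.00 in², ΣAX̄ = 2440416.67 in³, ΣAȲ = 1041666.67 in³.
X̄ = 2440416.67/22000.00 = 110.93 in; Ȳ = 1041666.67/22000.00 = 47.35 in.

X̄ = 110.93 in, Ȳ = 47.35 in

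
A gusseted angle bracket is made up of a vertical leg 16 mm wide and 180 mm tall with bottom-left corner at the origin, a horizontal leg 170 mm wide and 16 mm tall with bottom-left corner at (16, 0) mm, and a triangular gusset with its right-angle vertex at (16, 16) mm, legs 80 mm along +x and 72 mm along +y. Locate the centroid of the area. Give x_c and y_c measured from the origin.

vertical leg: A = 16 × 180 = 2880.00, centroid at (8.00, 90.00).
horizontal leg: A = 170 × 16 = 2720.00, centroid at (101.00, 8.00).
gusset: A = ½·80·72 = 2880.00, centroid at (42.67, 40.00).
ΣA = 8480.00 mm², ΣAx_c = 420640.00 mm³, ΣAy_c = 396160.00 mm³.
x_c = 420640.00/8480.00 = 49.60 mm; y_c = 396160.00/8480.00 = 46.72 mm.

x_c = 49.60 mm, y_c = 46.72 mm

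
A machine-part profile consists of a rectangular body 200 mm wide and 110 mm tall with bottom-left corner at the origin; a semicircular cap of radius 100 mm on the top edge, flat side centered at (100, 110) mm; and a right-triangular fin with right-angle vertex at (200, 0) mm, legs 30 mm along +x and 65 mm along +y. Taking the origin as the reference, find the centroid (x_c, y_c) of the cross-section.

x_c = 102.77 mm, y_c = 93.73 mm

rectangular body: A = 200 × 110 = 22000.00, centroid at (100.00, 55.00).
semicircular top: A = ½π·100² = 15707.96, centroid at (100.00, 152.44).
triangular fin: A = ½·30·65 = 975.00, centroid at (210.00, 21.67).
ΣA = 38682.96 mm², ΣAx_c = 3975546.33 mm³, ΣAy_c = 3625667.63 mm³.
x_c = 3975546.33/38682.96 = 102.77 mm; y_c = 3625667.63/38682.96 = 93.73 mm.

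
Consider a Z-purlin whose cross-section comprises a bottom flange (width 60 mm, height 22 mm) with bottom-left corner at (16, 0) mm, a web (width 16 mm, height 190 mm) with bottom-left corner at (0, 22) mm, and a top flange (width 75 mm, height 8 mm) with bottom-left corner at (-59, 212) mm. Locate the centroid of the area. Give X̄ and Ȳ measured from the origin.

X̄ = 14.54 mm, Ȳ = 100.77 mm

bottom flange: A = 60 × 22 = 1320.00, centroid at (46.00, 11.00).
web: A = 16 × 190 = 3040.00, centroid at (8.00, 117.00).
top flange: A = 75 × 8 = 600.00, centroid at (-21.50, 216.00).
ΣA = 4960.00 mm², ΣAX̄ = 72140.00 mm³, ΣAȲ = 499800.00 mm³.
X̄ = 72140.00/4960.00 = 14.54 mm; Ȳ = 499800.00/4960.00 = 100.77 mm.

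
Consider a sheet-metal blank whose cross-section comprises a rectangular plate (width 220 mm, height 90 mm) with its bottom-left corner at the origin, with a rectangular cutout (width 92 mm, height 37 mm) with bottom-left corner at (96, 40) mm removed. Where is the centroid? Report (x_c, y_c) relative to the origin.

plate: A = 220 × 90 = 19800.00, centroid at (110.00, 45.00).
hole: A = −(92 × 37) = -3404.00, centroid at (142.00, 58.50).
ΣA = 16396.00 mm²
ΣAx_c = (19800.00)(110.00) + (-3404.00)(142.00) = 1694632.00 mm³
ΣAy_c = (19800.00)(45.00) + (-3404.00)(58.50) = 691866.00 mm³
x_c = 1694632.00 / 16396.00 = 103.36 mm
y_c = 691866.00 / 16396.00 = 42.20 mm

x_c = 103.36 mm, y_c = 42.20 mm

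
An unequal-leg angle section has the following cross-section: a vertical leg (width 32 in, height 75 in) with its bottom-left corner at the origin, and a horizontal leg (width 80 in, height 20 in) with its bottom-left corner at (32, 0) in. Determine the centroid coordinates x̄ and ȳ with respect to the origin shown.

x̄ = 38.40 in, ȳ = 26.50 in

vertical leg: A = 32 × 75 = 2400.00, centroid at (16.00, 37.50).
horizontal leg: A = 80 × 20 = 1600.00, centroid at (72.00, 10.00).
ΣA = 4000.00 in²
ΣAx̄ = (2400.00)(16.00) + (1600.00)(72.00) = 153600.00 in³
ΣAȳ = (2400.00)(37.50) + (1600.00)(10.00) = 106000.00 in³
x̄ = 153600.00 / 4000.00 = 38.40 in
ȳ = 106000.00 / 4000.00 = 26.50 in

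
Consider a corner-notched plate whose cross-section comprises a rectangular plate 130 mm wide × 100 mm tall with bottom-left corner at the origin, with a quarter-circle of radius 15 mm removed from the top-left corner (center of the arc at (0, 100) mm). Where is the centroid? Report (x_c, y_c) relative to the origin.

x_c = 65.81 mm, y_c = 49.40 mm

Part | A | x̄ᵢ | ȳᵢ | A·x̄ᵢ | A·ȳᵢ
plate | 13000.00 | 65.00 | 50.00 | 845000.00 | 650000.00
removed quarter-circle | -176.71 | 6.37 | 93.63 | -1125.00 | -16546.46
Σ | 12823.29 |  |  | 843875.00 | 633453.54
x_c = 843875.00 / 12823.29 = 65.81 mm
y_c = 633453.54 / 12823.29 = 49.40 mm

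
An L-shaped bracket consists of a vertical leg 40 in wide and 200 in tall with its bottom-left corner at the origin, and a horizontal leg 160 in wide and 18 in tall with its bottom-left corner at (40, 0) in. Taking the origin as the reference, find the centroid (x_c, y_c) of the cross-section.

vertical leg: A = 40 × 200 = 8000.00, centroid at (20.00, 100.00).
horizontal leg: A = 160 × 18 = 2880.00, centroid at (120.00, 9.00).
ΣA = 10880.00 in², ΣAx_c = 505600.00 in³, ΣAy_c = 825920.00 in³.
x_c = 505600.00/10880.00 = 46.47 in; y_c = 825920.00/10880.00 = 75.91 in.

x_c = 46.47 in, y_c = 75.91 in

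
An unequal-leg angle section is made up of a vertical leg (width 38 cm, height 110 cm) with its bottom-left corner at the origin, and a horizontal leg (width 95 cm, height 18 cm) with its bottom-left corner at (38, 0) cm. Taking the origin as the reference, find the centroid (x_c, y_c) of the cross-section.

vertical leg: A = 38 × 110 = 4180.00, centroid at (19.00, 55.00).
horizontal leg: A = 95 × 18 = 1710.00, centroid at (85.50, 9.00).
ΣA = 5890.00 cm², ΣAx_c = 225625.00 cm³, ΣAy_c = 245290.00 cm³.
x_c = 225625.00/5890.00 = 38.31 cm; y_c = 245290.00/5890.00 = 41.65 cm.

x_c = 38.31 cm, y_c = 41.65 cm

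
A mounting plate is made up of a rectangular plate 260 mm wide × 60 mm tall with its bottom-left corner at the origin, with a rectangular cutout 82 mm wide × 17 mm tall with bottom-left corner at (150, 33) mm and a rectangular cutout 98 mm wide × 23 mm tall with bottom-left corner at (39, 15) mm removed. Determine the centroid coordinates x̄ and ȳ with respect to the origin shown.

plate: A = 260 × 60 = 15600.00, centroid at (130.00, 30.00).
hole 1: A = −(82 × 17) = -1394.00, centroid at (191.00, 41.50).
hole 2: A = −(98 × 23) = -2254.00, centroid at (88.00, 26.50).
ΣA = 11952.00 mm²
ΣAx̄ = (15600.00)(130.00) + (-1394.00)(191.00) + (-2254.00)(88.00) = 1563394.00 mm³
ΣAȳ = (15600.00)(30.00) + (-1394.00)(41.50) + (-2254.00)(26.50) = 350418.00 mm³
x̄ = 1563394.00 / 11952.00 = 130.81 mm
ȳ = 350418.00 / 11952.00 = 29.32 mm

x̄ = 130.81 mm, ȳ = 29.32 mm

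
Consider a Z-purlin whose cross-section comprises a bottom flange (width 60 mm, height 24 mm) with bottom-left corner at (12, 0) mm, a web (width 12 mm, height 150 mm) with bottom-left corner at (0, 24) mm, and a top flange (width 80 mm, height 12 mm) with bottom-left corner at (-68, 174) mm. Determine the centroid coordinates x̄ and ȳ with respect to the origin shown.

x̄ = 10.57 mm, ȳ = 87.69 mm

bottom flange: A = 60 × 24 = 1440.00, centroid at (42.00, 12.00).
web: A = 12 × 150 = 1800.00, centroid at (6.00, 99.00).
top flange: A = 80 × 12 = 960.00, centroid at (-28.00, 180.00).
ΣA = 4200.00 mm², ΣAx̄ = 44400.00 mm³, ΣAȳ = 368280.00 mm³.
x̄ = 44400.00/4200.00 = 10.57 mm; ȳ = 368280.00/4200.00 = 87.69 mm.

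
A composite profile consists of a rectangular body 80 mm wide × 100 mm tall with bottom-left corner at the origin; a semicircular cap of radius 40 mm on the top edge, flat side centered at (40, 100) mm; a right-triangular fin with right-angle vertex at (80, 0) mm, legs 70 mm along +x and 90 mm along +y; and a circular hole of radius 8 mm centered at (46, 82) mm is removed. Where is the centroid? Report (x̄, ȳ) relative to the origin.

rectangular body: A = 80 × 100 = 8000.00, centroid at (40.00, 50.00).
semicircular top: A = ½π·40² = 2513.27, centroid at (40.00, 116.98).
triangular fin: A = ½·70·90 = 3150.00, centroid at (103.33, 30.00).
hole: A = −π·8² = -201.06, centroid at (46.00, 82.00).
ΣA = 13462.21 mm², ΣAx̄ = 736782.12 mm³, ΣAȳ = 772007.00 mm³.
x̄ = 736782.12/13462.21 = 54.73 mm; ȳ = 772007.00/13462.21 = 57.35 mm.

x̄ = 54.73 mm, ȳ = 57.35 mm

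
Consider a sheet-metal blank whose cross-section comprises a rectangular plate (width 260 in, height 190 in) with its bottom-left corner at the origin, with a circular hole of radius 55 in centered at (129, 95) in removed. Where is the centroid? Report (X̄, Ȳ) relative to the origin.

plate: A = 260 × 190 = 49400.00, centroid at (130.00, 95.00).
hole: A = −π·55² = -9503.32, centroid at (129.00, 95.00).
ΣA = 39896.68 in², ΣAX̄ = 5196072.01 in³, ΣAȲ = 3790184.81 in³.
X̄ = 5196072.01/39896.68 = 130.24 in; Ȳ = 3790184.81/39896.68 = 95.00 in.

X̄ = 130.24 in, Ȳ = 95.00 in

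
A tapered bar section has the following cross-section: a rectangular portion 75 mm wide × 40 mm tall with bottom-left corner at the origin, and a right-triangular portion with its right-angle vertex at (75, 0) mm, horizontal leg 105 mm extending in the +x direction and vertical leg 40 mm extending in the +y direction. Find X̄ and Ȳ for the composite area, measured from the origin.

X̄ = 67.35 mm, Ȳ = 17.25 mm

rectangular portion: A = 75 × 40 = 3000.00, centroid at (37.50, 20.00).
triangular portion: A = ½·105·40 = 2100.00, centroid at (110.00, 13.33).
ΣA = 5100.00 mm², ΣAX̄ = 343500.00 mm³, ΣAȲ = 88000.00 mm³.
X̄ = 343500.00/5100.00 = 67.35 mm; Ȳ = 88000.00/5100.00 = 17.25 mm.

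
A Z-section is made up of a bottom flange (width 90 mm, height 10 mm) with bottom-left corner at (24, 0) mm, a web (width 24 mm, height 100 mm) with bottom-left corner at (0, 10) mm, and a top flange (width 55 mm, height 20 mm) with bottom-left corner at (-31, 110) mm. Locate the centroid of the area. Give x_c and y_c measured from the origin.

x_c = 19.78 mm, y_c = 63.75 mm

bottom flange: A = 90 × 10 = 900.00, centroid at (69.00, 5.00).
web: A = 24 × 100 = 2400.00, centroid at (12.00, 60.00).
top flange: A = 55 × 20 = 1100.00, centroid at (-3.50, 120.00).
ΣA = 4400.00 mm², ΣAx_c = 87050.00 mm³, ΣAy_c = 280500.00 mm³.
x_c = 87050.00/4400.00 = 19.78 mm; y_c = 280500.00/4400.00 = 63.75 mm.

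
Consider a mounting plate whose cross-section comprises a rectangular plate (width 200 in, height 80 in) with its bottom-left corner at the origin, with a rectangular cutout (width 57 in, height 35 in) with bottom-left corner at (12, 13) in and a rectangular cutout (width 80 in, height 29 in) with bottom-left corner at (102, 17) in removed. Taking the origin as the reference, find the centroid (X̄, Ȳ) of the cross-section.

X̄ = 101.82 in, Ȳ = 43.31 in

Part | A | x̄ᵢ | ȳᵢ | A·x̄ᵢ | A·ȳᵢ
plate | 16000.00 | 100.00 | 40.00 | 1600000.00 | 640000.00
hole 1 | -1995.00 | 40.50 | 30.50 | -80797.50 | -60847.50
hole 2 | -2320.00 | 142.00 | 31.50 | -329440.00 | -73080.00
Σ | 11685.00 |  |  | 1189762.50 | 506072.50
X̄ = 1189762.50 / 11685.00 = 101.82 in
Ȳ = 506072.50 / 11685.00 = 43.31 in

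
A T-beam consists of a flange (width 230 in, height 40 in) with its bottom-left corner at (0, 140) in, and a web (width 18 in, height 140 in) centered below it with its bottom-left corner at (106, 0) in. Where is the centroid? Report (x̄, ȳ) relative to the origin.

Part | A | x̄ᵢ | ȳᵢ | A·x̄ᵢ | A·ȳᵢ
web | 2520.00 | 115.00 | 70.00 | 289800.00 | 176400.00
flange | 9200.00 | 115.00 | 160.00 | 1058000.00 | 1472000.00
Σ | 11720.00 |  |  | 1347800.00 | 1648400.00
x̄ = 1347800.00 / 11720.00 = 115.00 in
ȳ = 1648400.00 / 11720.00 = 140.65 in

x̄ = 115.00 in, ȳ = 140.65 in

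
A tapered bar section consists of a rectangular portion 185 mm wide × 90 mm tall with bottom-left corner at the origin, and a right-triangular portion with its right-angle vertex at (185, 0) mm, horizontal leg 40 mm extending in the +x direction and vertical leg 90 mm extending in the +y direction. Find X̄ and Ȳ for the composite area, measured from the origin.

X̄ = 102.83 mm, Ȳ = 43.54 mm

Part | A | x̄ᵢ | ȳᵢ | A·x̄ᵢ | A·ȳᵢ
rectangular portion | 16650.00 | 92.50 | 45.00 | 1540125.00 | 749250.00
triangular portion | 1800.00 | 198.33 | 30.00 | 357000.00 | 54000.00
Σ | 18450.00 |  |  | 1897125.00 | 803250.00
X̄ = 1897125.00 / 18450.00 = 102.83 mm
Ȳ = 803250.00 / 18450.00 = 43.54 mm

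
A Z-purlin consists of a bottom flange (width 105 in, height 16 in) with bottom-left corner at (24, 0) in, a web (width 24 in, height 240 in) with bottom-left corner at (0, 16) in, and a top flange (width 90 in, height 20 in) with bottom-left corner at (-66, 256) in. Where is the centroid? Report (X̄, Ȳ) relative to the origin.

bottom flange: A = 105 × 16 = 1680.00, centroid at (76.50, 8.00).
web: A = 24 × 240 = 5760.00, centroid at (12.00, 136.00).
top flange: A = 90 × 20 = 1800.00, centroid at (-21.00, 266.00).
ΣA = 9240.00 in²
ΣAX̄ = (1680.00)(76.50) + (5760.00)(12.00) + (1800.00)(-21.00) = 159840.00 in³
ΣAȲ = (1680.00)(8.00) + (5760.00)(136.00) + (1800.00)(266.00) = 1275600.00 in³
X̄ = 159840.00 / 9240.00 = 17.30 in
Ȳ = 1275600.00 / 9240.00 = 138.05 in

X̄ = 17.30 in, Ȳ = 138.05 in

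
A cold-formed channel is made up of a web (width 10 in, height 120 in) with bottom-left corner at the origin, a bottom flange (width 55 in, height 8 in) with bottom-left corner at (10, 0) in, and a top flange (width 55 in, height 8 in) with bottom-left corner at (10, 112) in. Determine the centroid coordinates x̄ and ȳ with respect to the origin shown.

x̄ = 18.75 in, ȳ = 60.00 in

Part | A | x̄ᵢ | ȳᵢ | A·x̄ᵢ | A·ȳᵢ
web | 1200.00 | 5.00 | 60.00 | 6000.00 | 72000.00
bottom flange | 440.00 | 37.50 | 4.00 | 16500.00 | 1760.00
top flange | 440.00 | 37.50 | 116.00 | 16500.00 | 51040.00
Σ | 2080.00 |  |  | 39000.00 | 124800.00
x̄ = 39000.00 / 2080.00 = 18.75 in
ȳ = 124800.00 / 2080.00 = 60.00 in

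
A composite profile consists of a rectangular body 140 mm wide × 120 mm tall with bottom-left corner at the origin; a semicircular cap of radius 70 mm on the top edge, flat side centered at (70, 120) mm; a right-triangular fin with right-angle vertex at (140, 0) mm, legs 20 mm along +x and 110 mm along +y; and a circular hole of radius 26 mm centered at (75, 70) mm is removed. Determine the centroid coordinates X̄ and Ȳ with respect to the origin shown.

X̄ = 73.14 mm, Ȳ = 87.42 mm

rectangular body: A = 140 × 120 = 16800.00, centroid at (70.00, 60.00).
semicircular top: A = ½π·70² = 7696.90, centroid at (70.00, 149.71).
triangular fin: A = ½·20·110 = 1100.00, centroid at (146.67, 36.67).
hole: A = −π·26² = -2123.72, centroid at (75.00, 70.00).
ΣA = 23473.19 mm², ΣAX̄ = 1716837.73 mm³, ΣAȲ = 2051968.08 mm³.
X̄ = 1716837.73/23473.19 = 73.14 mm; Ȳ = 2051968.08/23473.19 = 87.42 mm.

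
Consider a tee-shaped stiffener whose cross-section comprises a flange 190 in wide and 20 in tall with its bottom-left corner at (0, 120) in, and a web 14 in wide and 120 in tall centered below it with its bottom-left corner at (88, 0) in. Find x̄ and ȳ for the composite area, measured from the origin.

x̄ = 95.00 in, ȳ = 108.54 in

web: A = 14 × 120 = 1680.00, centroid at (95.00, 60.00).
flange: A = 190 × 20 = 3800.00, centroid at (95.00, 130.00).
ΣA = 5480.00 in², ΣAx̄ = 520600.00 in³, ΣAȳ = 594800.00 in³.
x̄ = 520600.00/5480.00 = 95.00 in; ȳ = 594800.00/5480.00 = 108.54 in.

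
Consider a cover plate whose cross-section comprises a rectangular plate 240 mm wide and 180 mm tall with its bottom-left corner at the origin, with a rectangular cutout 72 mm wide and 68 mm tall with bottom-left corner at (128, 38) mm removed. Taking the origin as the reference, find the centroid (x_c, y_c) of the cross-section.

plate: A = 240 × 180 = 43200.00, centroid at (120.00, 90.00).
hole: A = −(72 × 68) = -4896.00, centroid at (164.00, 72.00).
ΣA = 38304.00 mm², ΣAx_c = 4381056.00 mm³, ΣAy_c = 3535488.00 mm³.
x_c = 4381056.00/38304.00 = 114.38 mm; y_c = 3535488.00/38304.00 = 92.30 mm.

x_c = 114.38 mm, y_c = 92.30 mm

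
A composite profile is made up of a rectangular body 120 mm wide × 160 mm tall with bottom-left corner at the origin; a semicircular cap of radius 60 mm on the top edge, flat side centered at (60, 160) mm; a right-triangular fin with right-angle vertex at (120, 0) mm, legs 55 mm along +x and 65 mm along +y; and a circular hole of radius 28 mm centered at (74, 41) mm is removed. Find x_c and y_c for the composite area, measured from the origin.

x_c = 64.36 mm, y_c = 104.33 mm

rectangular body: A = 120 × 160 = 19200.00, centroid at (60.00, 80.00).
semicircular top: A = ½π·60² = 5654.87, centroid at (60.00, 185.46).
triangular fin: A = ½·55·65 = 1787.50, centroid at (138.33, 21.67).
hole: A = −π·28² = -2463.01, centroid at (74.00, 41.00).
ΣA = 24179.36 mm²
ΣAx_c = (19200.00)(60.00) + (5654.87)(60.00) + (1787.50)(138.33) + (-2463.01)(74.00) = 1556300.20 mm³
ΣAy_c = (19200.00)(80.00) + (5654.87)(185.46) + (1787.50)(21.67) + (-2463.01)(41.00) = 2522524.50 mm³
x_c = 1556300.20 / 24179.36 = 64.36 mm
y_c = 2522524.50 / 24179.36 = 104.33 mm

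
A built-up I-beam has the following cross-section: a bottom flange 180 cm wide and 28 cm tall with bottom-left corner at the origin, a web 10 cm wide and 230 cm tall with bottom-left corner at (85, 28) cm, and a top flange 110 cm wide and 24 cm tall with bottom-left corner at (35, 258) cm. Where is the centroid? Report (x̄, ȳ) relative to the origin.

x̄ = 90.00 cm, ȳ = 111.45 cm

bottom flange: A = 180 × 28 = 5040.00, centroid at (90.00, 14.00).
web: A = 10 × 230 = 2300.00, centroid at (90.00, 143.00).
top flange: A = 110 × 24 = 2640.00, centroid at (90.00, 270.00).
ΣA = 9980.00 cm², ΣAx̄ = 898200.00 cm³, ΣAȳ = 1112260.00 cm³.
x̄ = 898200.00/9980.00 = 90.00 cm; ȳ = 1112260.00/9980.00 = 111.45 cm.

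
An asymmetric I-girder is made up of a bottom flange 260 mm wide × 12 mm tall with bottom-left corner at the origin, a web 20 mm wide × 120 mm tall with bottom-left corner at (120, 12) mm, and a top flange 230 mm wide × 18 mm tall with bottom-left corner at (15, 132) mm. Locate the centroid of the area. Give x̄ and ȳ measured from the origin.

x̄ = 130.00 mm, ȳ = 80.25 mm

bottom flange: A = 260 × 12 = 3120.00, centroid at (130.00, 6.00).
web: A = 20 × 120 = 2400.00, centroid at (130.00, 72.00).
top flange: A = 230 × 18 = 4140.00, centroid at (130.00, 141.00).
ΣA = 9660.00 mm², ΣAx̄ = 1255800.00 mm³, ΣAȳ = 775260.00 mm³.
x̄ = 1255800.00/9660.00 = 130.00 mm; ȳ = 775260.00/9660.00 = 80.25 mm.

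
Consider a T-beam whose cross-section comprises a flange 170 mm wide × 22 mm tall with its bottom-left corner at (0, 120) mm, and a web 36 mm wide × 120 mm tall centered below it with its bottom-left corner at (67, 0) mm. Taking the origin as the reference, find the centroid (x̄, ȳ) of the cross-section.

x̄ = 85.00 mm, ȳ = 92.95 mm

web: A = 36 × 120 = 4320.00, centroid at (85.00, 60.00).
flange: A = 170 × 22 = 3740.00, centroid at (85.00, 131.00).
ΣA = 8060.00 mm², ΣAx̄ = 685100.00 mm³, ΣAȳ = 749140.00 mm³.
x̄ = 685100.00/8060.00 = 85.00 mm; ȳ = 749140.00/8060.00 = 92.95 mm.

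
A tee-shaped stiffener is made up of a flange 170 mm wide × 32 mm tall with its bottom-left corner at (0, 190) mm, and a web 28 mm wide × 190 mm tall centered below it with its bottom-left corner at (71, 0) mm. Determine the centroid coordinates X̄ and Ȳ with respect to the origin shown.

web: A = 28 × 190 = 5320.00, centroid at (85.00, 95.00).
flange: A = 170 × 32 = 5440.00, centroid at (85.00, 206.00).
ΣA = 10760.00 mm²
ΣAX̄ = (5320.00)(85.00) + (5440.00)(85.00) = 914600.00 mm³
ΣAȲ = (5320.00)(95.00) + (5440.00)(206.00) = 1626040.00 mm³
X̄ = 914600.00 / 10760.00 = 85.00 mm
Ȳ = 1626040.00 / 10760.00 = 151.12 mm

X̄ = 85.00 mm, Ȳ = 151.12 mm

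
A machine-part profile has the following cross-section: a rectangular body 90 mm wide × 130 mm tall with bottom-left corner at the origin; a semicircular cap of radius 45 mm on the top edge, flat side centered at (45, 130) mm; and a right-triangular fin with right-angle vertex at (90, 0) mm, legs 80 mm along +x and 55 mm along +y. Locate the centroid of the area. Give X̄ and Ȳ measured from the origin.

X̄ = 54.23 mm, Ȳ = 74.65 mm

rectangular body: A = 90 × 130 = 11700.00, centroid at (45.00, 65.00).
semicircular top: A = ½π·45² = 3180.86, centroid at (45.00, 149.10).
triangular fin: A = ½·80·55 = 2200.00, centroid at (116.67, 18.33).
ΣA = 17080.86 mm²
ΣAX̄ = (11700.00)(45.00) + (3180.86)(45.00) + (2200.00)(116.67) = 926305.48 mm³
ΣAȲ = (11700.00)(65.00) + (3180.86)(149.10) + (2200.00)(18.33) = 1275095.47 mm³
X̄ = 926305.48 / 17080.86 = 54.23 mm
Ȳ = 1275095.47 / 17080.86 = 74.65 mm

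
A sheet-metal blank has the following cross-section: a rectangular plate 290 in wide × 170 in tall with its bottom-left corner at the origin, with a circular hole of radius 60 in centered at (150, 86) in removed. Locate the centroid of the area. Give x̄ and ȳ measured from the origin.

Part | A | x̄ᵢ | ȳᵢ | A·x̄ᵢ | A·ȳᵢ
plate | 49300.00 | 145.00 | 85.00 | 7148500.00 | 4190500.00
hole | -11309.73 | 150.00 | 86.00 | -1696460.03 | -972637.09
Σ | 37990.27 |  |  | 5452039.97 | 3217862.91
x̄ = 5452039.97 / 37990.27 = 143.51 in
ȳ = 3217862.91 / 37990.27 = 84.70 in

x̄ = 143.51 in, ȳ = 84.70 in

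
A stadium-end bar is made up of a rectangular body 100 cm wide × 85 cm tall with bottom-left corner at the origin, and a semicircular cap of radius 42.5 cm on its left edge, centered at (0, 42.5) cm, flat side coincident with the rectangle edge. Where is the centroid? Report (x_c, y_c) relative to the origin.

rectangular body: A = 100 × 85 = 8500.00, centroid at (50.00, 42.50).
semicircular end: A = ½π·42.5² = 2837.25, centroid at (-18.04, 42.50).
ΣA = 11337.25 cm², ΣAx_c = 373822.92 cm³, ΣAy_c = 481833.16 cm³.
x_c = 373822.92/11337.25 = 32.97 cm; y_c = 481833.16/11337.25 = 42.50 cm.

x_c = 32.97 cm, y_c = 42.50 cm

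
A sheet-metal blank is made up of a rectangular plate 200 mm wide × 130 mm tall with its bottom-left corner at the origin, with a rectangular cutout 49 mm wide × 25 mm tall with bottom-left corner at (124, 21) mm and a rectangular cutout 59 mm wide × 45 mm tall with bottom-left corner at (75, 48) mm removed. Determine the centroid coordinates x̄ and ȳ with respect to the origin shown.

x̄ = 96.77 mm, ȳ = 66.08 mm

plate: A = 200 × 130 = 26000.00, centroid at (100.00, 65.00).
hole 1: A = −(49 × 25) = -1225.00, centroid at (148.50, 33.50).
hole 2: A = −(59 × 45) = -2655.00, centroid at (104.50, 70.50).
ΣA = 22120.00 mm², ΣAx̄ = 2140640.00 mm³, ΣAȳ = 1461785.00 mm³.
x̄ = 2140640.00/22120.00 = 96.77 mm; ȳ = 1461785.00/22120.00 = 66.08 mm.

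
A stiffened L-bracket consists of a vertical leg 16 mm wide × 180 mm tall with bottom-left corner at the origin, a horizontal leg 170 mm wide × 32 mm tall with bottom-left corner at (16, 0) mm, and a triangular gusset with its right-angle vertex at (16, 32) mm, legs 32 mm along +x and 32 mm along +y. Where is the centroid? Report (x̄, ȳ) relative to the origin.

vertical leg: A = 16 × 180 = 2880.00, centroid at (8.00, 90.00).
horizontal leg: A = 170 × 32 = 5440.00, centroid at (101.00, 16.00).
gusset: A = ½·32·32 = 512.00, centroid at (26.67, 42.67).
ΣA = 8832.00 mm²
ΣAx̄ = (2880.00)(8.00) + (5440.00)(101.00) + (512.00)(26.67) = 586133.33 mm³
ΣAȳ = (2880.00)(90.00) + (5440.00)(16.00) + (512.00)(42.67) = 368085.33 mm³
x̄ = 586133.33 / 8832.00 = 66.36 mm
ȳ = 368085.33 / 8832.00 = 41.68 mm

x̄ = 66.36 mm, ȳ = 41.68 mm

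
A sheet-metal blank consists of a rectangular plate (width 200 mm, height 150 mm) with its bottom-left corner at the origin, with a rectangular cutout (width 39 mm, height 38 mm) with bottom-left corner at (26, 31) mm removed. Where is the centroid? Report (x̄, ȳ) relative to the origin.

plate: A = 200 × 150 = 30000.00, centroid at (100.00, 75.00).
hole: A = −(39 × 38) = -1482.00, centroid at (45.50, 50.00).
ΣA = 28518.00 mm², ΣAx̄ = 2932569.00 mm³, ΣAȳ = 2175900.00 mm³.
x̄ = 2932569.00/28518.00 = 102.83 mm; ȳ = 2175900.00/28518.00 = 76.30 mm.

x̄ = 102.83 mm, ȳ = 76.30 mm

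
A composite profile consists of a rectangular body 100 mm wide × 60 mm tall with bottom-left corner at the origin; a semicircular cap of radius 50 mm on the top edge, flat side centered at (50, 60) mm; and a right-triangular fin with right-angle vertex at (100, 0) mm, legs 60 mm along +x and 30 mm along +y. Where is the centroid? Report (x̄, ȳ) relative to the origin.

Part | A | x̄ᵢ | ȳᵢ | A·x̄ᵢ | A·ȳᵢ
rectangular body | 6000.00 | 50.00 | 30.00 | 300000.00 | 180000.00
semicircular top | 3926.99 | 50.00 | 81.22 | 196349.54 | 318952.78
triangular fin | 900.00 | 120.00 | 10.00 | 108000.00 | 9000.00
Σ | 10826.99 |  |  | 604349.54 | 507952.78
x̄ = 604349.54 / 10826.99 = 55.82 mm
ȳ = 507952.78 / 10826.99 = 46.92 mm

x̄ = 55.82 mm, ȳ = 46.92 mm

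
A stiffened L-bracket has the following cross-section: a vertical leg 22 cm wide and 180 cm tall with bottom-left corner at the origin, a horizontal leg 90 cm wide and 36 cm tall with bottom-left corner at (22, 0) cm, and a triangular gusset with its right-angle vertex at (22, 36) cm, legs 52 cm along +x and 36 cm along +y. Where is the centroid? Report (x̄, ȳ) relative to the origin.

x̄ = 36.56 cm, ȳ = 56.50 cm

Part | A | x̄ᵢ | ȳᵢ | A·x̄ᵢ | A·ȳᵢ
vertical leg | 3960.00 | 11.00 | 90.00 | 43560.00 | 356400.00
horizontal leg | 3240.00 | 67.00 | 18.00 | 217080.00 | 58320.00
gusset | 936.00 | 39.33 | 48.00 | 36816.00 | 44928.00
Σ | 8136.00 |  |  | 297456.00 | 459648.00
x̄ = 297456.00 / 8136.00 = 36.56 cm
ȳ = 459648.00 / 8136.00 = 56.50 cm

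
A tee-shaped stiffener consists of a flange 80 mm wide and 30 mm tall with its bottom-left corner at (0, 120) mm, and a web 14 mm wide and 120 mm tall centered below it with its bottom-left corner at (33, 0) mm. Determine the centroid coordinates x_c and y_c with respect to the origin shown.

Part | A | x̄ᵢ | ȳᵢ | A·x̄ᵢ | A·ȳᵢ
web | 1680.00 | 40.00 | 60.00 | 67200.00 | 100800.00
flange | 2400.00 | 40.00 | 135.00 | 96000.00 | 324000.00
Σ | 4080.00 |  |  | 163200.00 | 424800.00
x_c = 163200.00 / 4080.00 = 40.00 mm
y_c = 424800.00 / 4080.00 = 104.12 mm

x_c = 40.00 mm, y_c = 104.12 mm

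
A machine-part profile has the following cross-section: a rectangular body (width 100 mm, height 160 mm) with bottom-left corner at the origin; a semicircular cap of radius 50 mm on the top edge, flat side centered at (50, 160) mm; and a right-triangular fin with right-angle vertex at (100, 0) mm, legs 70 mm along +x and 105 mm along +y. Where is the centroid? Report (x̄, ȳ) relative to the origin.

Part | A | x̄ᵢ | ȳᵢ | A·x̄ᵢ | A·ȳᵢ
rectangular body | 16000.00 | 50.00 | 80.00 | 800000.00 | 1280000.00
semicircular top | 3926.99 | 50.00 | 181.22 | 196349.54 | 711651.86
triangular fin | 3675.00 | 123.33 | 35.00 | 453250.00 | 128625.00
Σ | 23601.99 |  |  | 1449599.54 | 2120276.86
x̄ = 1449599.54 / 23601.99 = 61.42 mm
ȳ = 2120276.86 / 23601.99 = 89.83 mm

x̄ = 61.42 mm, ȳ = 89.83 mm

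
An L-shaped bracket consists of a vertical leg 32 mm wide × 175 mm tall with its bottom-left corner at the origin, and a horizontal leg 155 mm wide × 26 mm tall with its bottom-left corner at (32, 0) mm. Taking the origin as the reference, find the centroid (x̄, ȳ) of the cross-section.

Part | A | x̄ᵢ | ȳᵢ | A·x̄ᵢ | A·ȳᵢ
vertical leg | 5600.00 | 16.00 | 87.50 | 89600.00 | 490000.00
horizontal leg | 4030.00 | 109.50 | 13.00 | 441285.00 | 52390.00
Σ | 9630.00 |  |  | 530885.00 | 542390.00
x̄ = 530885.00 / 9630.00 = 55.13 mm
ȳ = 542390.00 / 9630.00 = 56.32 mm

x̄ = 55.13 mm, ȳ = 56.32 mm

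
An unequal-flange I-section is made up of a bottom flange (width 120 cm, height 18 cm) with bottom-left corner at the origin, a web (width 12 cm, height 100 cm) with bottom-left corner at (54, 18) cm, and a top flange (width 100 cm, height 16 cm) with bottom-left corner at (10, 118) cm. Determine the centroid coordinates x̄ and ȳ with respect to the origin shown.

x̄ = 60.00 cm, ȳ = 61.02 cm

bottom flange: A = 120 × 18 = 2160.00, centroid at (60.00, 9.00).
web: A = 12 × 100 = 1200.00, centroid at (60.00, 68.00).
top flange: A = 100 × 16 = 1600.00, centroid at (60.00, 126.00).
ΣA = 4960.00 cm², ΣAx̄ = 297600.00 cm³, ΣAȳ = 302640.00 cm³.
x̄ = 297600.00/4960.00 = 60.00 cm; ȳ = 302640.00/4960.00 = 61.02 cm.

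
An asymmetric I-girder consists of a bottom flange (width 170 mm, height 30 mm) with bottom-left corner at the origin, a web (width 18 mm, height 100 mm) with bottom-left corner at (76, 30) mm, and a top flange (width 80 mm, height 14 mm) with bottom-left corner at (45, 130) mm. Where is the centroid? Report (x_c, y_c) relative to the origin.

x_c = 85.00 mm, y_c = 46.63 mm

Part | A | x̄ᵢ | ȳᵢ | A·x̄ᵢ | A·ȳᵢ
bottom flange | 5100.00 | 85.00 | 15.00 | 433500.00 | 76500.00
web | 1800.00 | 85.00 | 80.00 | 153000.00 | 144000.00
top flange | 1120.00 | 85.00 | 137.00 | 95200.00 | 153440.00
Σ | 8020.00 |  |  | 681700.00 | 373940.00
x_c = 681700.00 / 8020.00 = 85.00 mm
y_c = 373940.00 / 8020.00 = 46.63 mm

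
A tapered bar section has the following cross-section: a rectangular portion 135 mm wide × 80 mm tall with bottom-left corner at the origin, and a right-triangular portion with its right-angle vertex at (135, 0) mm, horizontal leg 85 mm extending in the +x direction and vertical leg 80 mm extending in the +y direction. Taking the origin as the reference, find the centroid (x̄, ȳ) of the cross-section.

x̄ = 90.45 mm, ȳ = 36.81 mm

Part | A | x̄ᵢ | ȳᵢ | A·x̄ᵢ | A·ȳᵢ
rectangular portion | 10800.00 | 67.50 | 40.00 | 729000.00 | 432000.00
triangular portion | 3400.00 | 163.33 | 26.67 | 555333.33 | 90666.67
Σ | 14200.00 |  |  | 1284333.33 | 522666.67
x̄ = 1284333.33 / 14200.00 = 90.45 mm
ȳ = 522666.67 / 14200.00 = 36.81 mm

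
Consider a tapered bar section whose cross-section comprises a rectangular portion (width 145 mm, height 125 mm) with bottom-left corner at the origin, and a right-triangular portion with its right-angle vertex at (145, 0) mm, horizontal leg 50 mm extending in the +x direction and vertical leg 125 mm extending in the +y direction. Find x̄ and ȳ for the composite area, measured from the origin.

x̄ = 85.61 mm, ȳ = 59.44 mm

rectangular portion: A = 145 × 125 = 18125.00, centroid at (72.50, 62.50).
triangular portion: A = ½·50·125 = 3125.00, centroid at (161.67, 41.67).
ΣA = 21250.00 mm², ΣAx̄ = 1819270.83 mm³, ΣAȳ = 1263020.83 mm³.
x̄ = 1819270.83/21250.00 = 85.61 mm; ȳ = 1263020.83/21250.00 = 59.44 mm.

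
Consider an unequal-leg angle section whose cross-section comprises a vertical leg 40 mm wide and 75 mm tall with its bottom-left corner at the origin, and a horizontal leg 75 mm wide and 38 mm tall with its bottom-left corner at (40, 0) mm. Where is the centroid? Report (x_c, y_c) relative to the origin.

x_c = 48.01 mm, y_c = 28.49 mm

vertical leg: A = 40 × 75 = 3000.00, centroid at (20.00, 37.50).
horizontal leg: A = 75 × 38 = 2850.00, centroid at (77.50, 19.00).
ΣA = 5850.00 mm², ΣAx_c = 280875.00 mm³, ΣAy_c = 166650.00 mm³.
x_c = 280875.00/5850.00 = 48.01 mm; y_c = 166650.00/5850.00 = 28.49 mm.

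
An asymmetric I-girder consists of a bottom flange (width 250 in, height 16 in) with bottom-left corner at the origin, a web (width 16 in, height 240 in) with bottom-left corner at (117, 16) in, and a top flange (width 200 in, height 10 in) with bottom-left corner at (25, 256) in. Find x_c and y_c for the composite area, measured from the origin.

Part | A | x̄ᵢ | ȳᵢ | A·x̄ᵢ | A·ȳᵢ
bottom flange | 4000.00 | 125.00 | 8.00 | 500000.00 | 32000.00
web | 3840.00 | 125.00 | 136.00 | 480000.00 | 522240.00
top flange | 2000.00 | 125.00 | 261.00 | 250000.00 | 522000.00
Σ | 9840.00 |  |  | 1230000.00 | 1076240.00
x_c = 1230000.00 / 9840.00 = 125.00 in
y_c = 1076240.00 / 9840.00 = 109.37 in

x_c = 125.00 in, y_c = 109.37 in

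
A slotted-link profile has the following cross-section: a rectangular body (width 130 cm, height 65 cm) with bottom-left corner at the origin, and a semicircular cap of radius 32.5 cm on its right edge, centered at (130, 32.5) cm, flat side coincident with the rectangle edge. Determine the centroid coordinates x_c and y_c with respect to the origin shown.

Part | A | x̄ᵢ | ȳᵢ | A·x̄ᵢ | A·ȳᵢ
rectangular body | 8450.00 | 65.00 | 32.50 | 549250.00 | 274625.00
semicircular end | 1659.15 | 143.79 | 32.50 | 238575.39 | 53922.49
Σ | 10109.15 |  |  | 787825.39 | 328547.49
x_c = 787825.39 / 10109.15 = 77.93 cm
y_c = 328547.49 / 10109.15 = 32.50 cm

x_c = 77.93 cm, y_c = 32.50 cm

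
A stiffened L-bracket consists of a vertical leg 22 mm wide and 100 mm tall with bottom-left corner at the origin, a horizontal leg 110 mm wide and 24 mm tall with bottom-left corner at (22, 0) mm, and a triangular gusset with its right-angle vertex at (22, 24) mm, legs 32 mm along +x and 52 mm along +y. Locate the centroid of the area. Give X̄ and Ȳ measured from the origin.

X̄ = 44.90 mm, Ȳ = 31.04 mm

vertical leg: A = 22 × 100 = 2200.00, centroid at (11.00, 50.00).
horizontal leg: A = 110 × 24 = 2640.00, centroid at (77.00, 12.00).
gusset: A = ½·32·52 = 832.00, centroid at (32.67, 41.33).
ΣA = 5672.00 mm², ΣAX̄ = 254658.67 mm³, ΣAȲ = 176069.33 mm³.
X̄ = 254658.67/5672.00 = 44.90 mm; Ȳ = 176069.33/5672.00 = 31.04 mm.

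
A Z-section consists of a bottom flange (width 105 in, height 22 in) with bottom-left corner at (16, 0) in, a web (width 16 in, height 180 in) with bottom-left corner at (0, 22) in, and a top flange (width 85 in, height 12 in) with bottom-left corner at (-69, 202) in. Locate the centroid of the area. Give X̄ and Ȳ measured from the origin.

bottom flange: A = 105 × 22 = 2310.00, centroid at (68.50, 11.00).
web: A = 16 × 180 = 2880.00, centroid at (8.00, 112.00).
top flange: A = 85 × 12 = 1020.00, centroid at (-26.50, 208.00).
ΣA = 6210.00 in², ΣAX̄ = 154245.00 in³, ΣAȲ = 560130.00 in³.
X̄ = 154245.00/6210.00 = 24.84 in; Ȳ = 560130.00/6210.00 = 90.20 in.

X̄ = 24.84 in, Ȳ = 90.20 in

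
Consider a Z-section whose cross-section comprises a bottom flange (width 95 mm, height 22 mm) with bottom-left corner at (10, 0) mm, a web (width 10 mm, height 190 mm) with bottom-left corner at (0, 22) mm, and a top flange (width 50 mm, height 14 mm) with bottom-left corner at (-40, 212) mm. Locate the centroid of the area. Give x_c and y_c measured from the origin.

x_c = 25.41 mm, y_c = 84.99 mm

bottom flange: A = 95 × 22 = 2090.00, centroid at (57.50, 11.00).
web: A = 10 × 190 = 1900.00, centroid at (5.00, 117.00).
top flange: A = 50 × 14 = 700.00, centroid at (-15.00, 219.00).
ΣA = 4690.00 mm²
ΣAx_c = (2090.00)(57.50) + (1900.00)(5.00) + (700.00)(-15.00) = 119175.00 mm³
ΣAy_c = (2090.00)(11.00) + (1900.00)(117.00) + (700.00)(219.00) = 398590.00 mm³
x_c = 119175.00 / 4690.00 = 25.41 mm
y_c = 398590.00 / 4690.00 = 84.99 mm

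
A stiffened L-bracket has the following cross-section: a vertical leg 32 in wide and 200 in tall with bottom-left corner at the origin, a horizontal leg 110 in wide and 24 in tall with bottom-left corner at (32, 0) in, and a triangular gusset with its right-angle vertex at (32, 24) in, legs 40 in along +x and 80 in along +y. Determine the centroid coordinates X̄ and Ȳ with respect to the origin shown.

Part | A | x̄ᵢ | ȳᵢ | A·x̄ᵢ | A·ȳᵢ
vertical leg | 6400.00 | 16.00 | 100.00 | 102400.00 | 640000.00
horizontal leg | 2640.00 | 87.00 | 12.00 | 229680.00 | 31680.00
gusset | 1600.00 | 45.33 | 50.67 | 72533.33 | 81066.67
Σ | 10640.00 |  |  | 404613.33 | 752746.67
X̄ = 404613.33 / 10640.00 = 38.03 in
Ȳ = 752746.67 / 10640.00 = 70.75 in

X̄ = 38.03 in, Ȳ = 70.75 in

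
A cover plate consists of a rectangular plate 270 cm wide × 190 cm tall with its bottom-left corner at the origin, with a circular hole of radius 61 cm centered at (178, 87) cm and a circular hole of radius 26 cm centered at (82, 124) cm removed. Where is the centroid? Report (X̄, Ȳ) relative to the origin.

plate: A = 270 × 190 = 51300.00, centroid at (135.00, 95.00).
hole 1: A = −π·61² = -11689.87, centroid at (178.00, 87.00).
hole 2: A = −π·26² = -2123.72, centroid at (82.00, 124.00).
ΣA = 37486.42 cm², ΣAX̄ = 4670559.04 cm³, ΣAȲ = 3593140.77 cm³.
X̄ = 4670559.04/37486.42 = 124.59 cm; Ȳ = 3593140.77/37486.42 = 95.85 cm.

X̄ = 124.59 cm, Ȳ = 95.85 cm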